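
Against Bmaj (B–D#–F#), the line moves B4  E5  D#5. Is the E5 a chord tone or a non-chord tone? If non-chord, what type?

Non-chord tone — an appoggiatura.

The harmony at that moment is B major triad (B, D#, F#); E5 is not a chord tone.
It is approached by leap up from B4 and left by step down to D#5.
Leap in, step out — an appoggiatura.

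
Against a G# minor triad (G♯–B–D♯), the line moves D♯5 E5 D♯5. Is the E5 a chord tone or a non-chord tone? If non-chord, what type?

The harmony at that moment is G♯ minor triad (G♯, B, D♯); E5 is not a chord tone.
It is approached by step up from D♯5 and left by step down to D♯5.
Step away and step back to the same note — a neighbor tone (upper neighbor).

Non-chord tone — a neighbor tone.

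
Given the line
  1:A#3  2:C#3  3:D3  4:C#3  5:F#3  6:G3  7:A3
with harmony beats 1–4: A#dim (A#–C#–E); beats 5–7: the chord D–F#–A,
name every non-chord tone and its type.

The harmony at that moment is A# diminished triad (A#, C#, E); D3 is not a chord tone.
It is approached by step up from C#3 and left by step down to C#3.
Step away and step back to the same note — a neighbor tone (upper neighbor).
The harmony at that moment is D major triad (D, F#, A); G3 is not a chord tone.
It is approached by step up from F#3 and left by step up to A3.
Step in, step out in the same direction — a passing tone.

D3 (beat 3) — neighbor tone; G3 (beat 6) — passing tone.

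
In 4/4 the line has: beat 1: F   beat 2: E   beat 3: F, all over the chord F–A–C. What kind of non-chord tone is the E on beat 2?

The harmony at that moment is F major triad (F, A, C); E is not a chord tone.
It is approached by step down from F and left by step up to F.
Step away and step back to the same note — a neighbor tone (lower neighbor).

Lower neighbor tone.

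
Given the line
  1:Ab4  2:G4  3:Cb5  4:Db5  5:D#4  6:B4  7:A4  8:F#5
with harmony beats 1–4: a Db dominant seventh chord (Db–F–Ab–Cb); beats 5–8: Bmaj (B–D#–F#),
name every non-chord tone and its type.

The harmony at that moment is Db dominant seventh chord (Db, F, Ab, Cb); G4 is not a chord tone.
It is approached by step down from Ab4 and left by leap up to Cb5.
Step in, leap out — an escape tone.
The harmony at that moment is B major triad (B, D#, F#); A4 is not a chord tone.
It is approached by step down from B4 and left by leap up to F#5.
Step in, leap out — an escape tone.

G4 (beat 2) — escape tone; A4 (beat 7) — escape tone.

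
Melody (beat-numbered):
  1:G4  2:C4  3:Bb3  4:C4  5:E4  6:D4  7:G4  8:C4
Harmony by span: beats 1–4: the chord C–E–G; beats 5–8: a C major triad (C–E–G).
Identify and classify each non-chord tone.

The harmony at that moment is C major triad (C, E, G); Bb3 is not a chord tone.
It is approached by step down from C4 and left by step up to C4.
Step away and step back to the same note — a neighbor tone (lower neighbor).
The harmony at that moment is C major triad (C, E, G); D4 is not a chord tone.
It is approached by step down from E4 and left by leap up to G4.
Step in, leap out — an escape tone.

Bb3 (beat 3) — neighbor tone; D4 (beat 6) — escape tone.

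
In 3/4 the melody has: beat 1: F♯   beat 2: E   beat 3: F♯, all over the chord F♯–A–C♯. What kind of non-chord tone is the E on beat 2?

Lower neighbor tone.

The harmony at that moment is F♯ minor triad (F♯, A, C♯); E is not a chord tone.
It is approached by step down from F♯ and left by step up to F♯.
Step away and step back to the same note — a neighbor tone (lower neighbor).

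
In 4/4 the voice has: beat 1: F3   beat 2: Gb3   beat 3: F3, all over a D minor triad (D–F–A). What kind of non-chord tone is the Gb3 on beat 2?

Upper neighbor tone.

The harmony at that moment is D minor triad (D, F, A); Gb3 is not a chord tone.
It is approached by step up from F3 and left by step down to F3.
Step away and step back to the same note — a neighbor tone (upper neighbor).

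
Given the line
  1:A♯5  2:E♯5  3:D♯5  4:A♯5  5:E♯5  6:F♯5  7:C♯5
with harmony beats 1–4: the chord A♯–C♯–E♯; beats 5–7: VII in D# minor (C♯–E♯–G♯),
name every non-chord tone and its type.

D♯5 (beat 3) — escape tone; F♯5 (beat 6) — escape tone.

The harmony at that moment is A♯ minor triad (A♯, C♯, E♯); D♯5 is not a chord tone.
It is approached by step down from E♯5 and left by leap up to A♯5.
Step in, leap out — an escape tone.
The harmony at that moment is C♯ major triad (C♯, E♯, G♯); F♯5 is not a chord tone.
It is approached by step up from E♯5 and left by leap down to C♯5.
Step in, leap out — an escape tone.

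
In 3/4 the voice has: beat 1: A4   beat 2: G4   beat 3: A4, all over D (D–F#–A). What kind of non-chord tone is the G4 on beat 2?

The harmony at that moment is D major triad (D, F#, A); G4 is not a chord tone.
It is approached by step down from A4 and left by step up to A4.
Step away and step back to the same note — a neighbor tone (lower neighbor).

Lower neighbor tone.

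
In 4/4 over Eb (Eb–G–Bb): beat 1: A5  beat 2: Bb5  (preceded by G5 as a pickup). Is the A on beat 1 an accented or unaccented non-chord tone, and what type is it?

The harmony at that moment is Eb major triad (Eb, G, Bb); A5 is not a chord tone.
It is approached by step up from G5 and left by step up to Bb5.
Step in, step out in the same direction — a passing tone.
It falls on the downbeat, so it is accented.

Accented passing tone.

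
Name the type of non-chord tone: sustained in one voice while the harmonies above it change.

Pedal tone.

Approach: none. Departure: none — a single pitch is sustained while the chords change around it, passing through harmonies that do not contain it.
No melodic motion at all; the dissonance is created entirely by the moving harmonies against the stationary note — a pedal tone (pedal point).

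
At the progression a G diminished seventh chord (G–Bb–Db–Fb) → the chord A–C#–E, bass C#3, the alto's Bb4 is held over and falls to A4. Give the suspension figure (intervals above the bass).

At the second chord the bass is C#3. The suspended Bb4 lies a seventh above the bass; after resolving down by step to A4, the interval above the bass becomes a sixth.
Suspension figures are named by those two intervals: 7–6.

7–6 suspension.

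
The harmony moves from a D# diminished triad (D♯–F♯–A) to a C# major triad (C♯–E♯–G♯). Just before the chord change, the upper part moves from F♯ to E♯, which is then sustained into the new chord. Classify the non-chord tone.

E♯ is an anticipation.

The harmony at that moment is D♯ diminished triad (D♯, F♯, A); E♯ is not a chord tone.
It is approached by step down from F♯ and then sustained as the same pitch into the next harmony.
Arriving early and becoming a chord tone when the harmony changes — an anticipation.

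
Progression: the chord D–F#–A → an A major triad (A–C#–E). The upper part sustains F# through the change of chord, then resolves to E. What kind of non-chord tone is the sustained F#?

The harmony at that moment is A major triad (A, C#, E); F# is not a chord tone.
It is held over (the same pitch as the preceding F#) and left by step down to E.
Held over from the previous chord and resolving down by step — a suspension.

F# is a suspension.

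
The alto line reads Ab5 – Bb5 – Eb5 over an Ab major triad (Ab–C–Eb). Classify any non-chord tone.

The harmony at that moment is Ab major triad (Ab, C, Eb); Bb5 is not a chord tone.
It is approached by step up from Ab5 and left by leap down to Eb5.
Step in, leap out — an escape tone.

Bb5 is an escape tone.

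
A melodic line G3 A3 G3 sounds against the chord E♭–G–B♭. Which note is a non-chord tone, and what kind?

A3 is a neighbor tone.

The harmony at that moment is E♭ major triad (E♭, G, B♭); A3 is not a chord tone.
It is approached by step up from G3 and left by step down to G3.
Step away and step back to the same note — a neighbor tone (upper neighbor).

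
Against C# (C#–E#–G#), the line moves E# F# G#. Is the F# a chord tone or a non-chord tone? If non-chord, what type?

The harmony at that moment is C# major triad (C#, E#, G#); F# is not a chord tone.
It is approached by step up from E# and left by step up to G#.
Step in, step out in the same direction — a passing tone.

Non-chord tone — a passing tone.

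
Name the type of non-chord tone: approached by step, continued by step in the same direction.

Approach: by step. Departure: by step, continuing in the same direction.
Stepwise on both sides with no change of direction means the note fills in the space between two different chord tones — a passing tone. (Had it turned back to its starting note it would be a neighbor tone instead.)

Passing tone.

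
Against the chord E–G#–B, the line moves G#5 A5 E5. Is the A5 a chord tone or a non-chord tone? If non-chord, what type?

The harmony at that moment is E major triad (E, G#, B); A5 is not a chord tone.
It is approached by step up from G#5 and left by leap down to E5.
Step in, leap out — an escape tone.

Non-chord tone — an escape tone.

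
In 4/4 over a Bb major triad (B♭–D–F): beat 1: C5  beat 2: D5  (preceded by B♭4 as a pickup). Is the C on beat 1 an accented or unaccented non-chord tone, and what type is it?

Accented passing tone.

The harmony at that moment is B♭ major triad (B♭, D, F); C5 is not a chord tone.
It is approached by step up from B♭4 and left by step up to D5.
Step in, step out in the same direction — a passing tone.
It falls on the downbeat, so it is accented.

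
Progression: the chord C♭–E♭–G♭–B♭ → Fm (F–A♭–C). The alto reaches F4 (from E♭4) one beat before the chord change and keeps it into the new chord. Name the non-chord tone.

The harmony at that moment is C♭ major seventh chord (C♭, E♭, G♭, B♭); F4 is not a chord tone.
It is approached by step up from E♭4 and then sustained as the same pitch into the next harmony.
Arriving early and becoming a chord tone when the harmony changes — an anticipation.

F4 is an anticipation.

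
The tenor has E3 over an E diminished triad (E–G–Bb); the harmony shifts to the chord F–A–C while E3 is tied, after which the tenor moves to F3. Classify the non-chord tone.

E3 is a retardation.

The harmony at that moment is F major triad (F, A, C); E3 is not a chord tone.
It is held over (the same pitch as the preceding E3) and left by step up to F3.
Held over from the previous chord and resolving up by step — a retardation.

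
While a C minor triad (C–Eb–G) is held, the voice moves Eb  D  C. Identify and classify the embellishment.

The harmony at that moment is C minor triad (C, Eb, G); D is not a chord tone.
It is approached by step down from Eb and left by step down to C.
Step in, step out in the same direction — a passing tone.

D is a passing tone.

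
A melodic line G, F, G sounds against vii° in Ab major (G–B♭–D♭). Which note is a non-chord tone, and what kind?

The harmony at that moment is G diminished triad (G, B♭, D♭); F is not a chord tone.
It is approached by step down from G and left by step up to G.
Step away and step back to the same note — a neighbor tone (lower neighbor).

F is a neighbor tone.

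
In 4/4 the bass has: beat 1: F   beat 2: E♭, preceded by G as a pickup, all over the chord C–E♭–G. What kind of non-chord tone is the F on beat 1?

The harmony at that moment is C minor triad (C, E♭, G); F is not a chord tone.
It is approached by step down from G and left by step down to E♭.
Step in, step out in the same direction — a passing tone.

Passing tone.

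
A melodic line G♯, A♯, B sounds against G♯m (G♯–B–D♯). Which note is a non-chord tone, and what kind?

The harmony at that moment is G♯ minor triad (G♯, B, D♯); A♯ is not a chord tone.
It is approached by step up from G♯ and left by step up to B.
Step in, step out in the same direction — a passing tone.

A♯ is a passing tone.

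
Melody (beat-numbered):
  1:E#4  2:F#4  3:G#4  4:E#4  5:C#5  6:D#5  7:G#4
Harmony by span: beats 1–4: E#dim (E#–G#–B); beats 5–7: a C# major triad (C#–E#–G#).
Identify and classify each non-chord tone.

F#4 (beat 2) — passing tone; D#5 (beat 6) — escape tone.

The harmony at that moment is E# diminished triad (E#, G#, B); F#4 is not a chord tone.
It is approached by step up from E#4 and left by step up to G#4.
Step in, step out in the same direction — a passing tone.
The harmony at that moment is C# major triad (C#, E#, G#); D#5 is not a chord tone.
It is approached by step up from C#5 and left by leap down to G#4.
Step in, leap out — an escape tone.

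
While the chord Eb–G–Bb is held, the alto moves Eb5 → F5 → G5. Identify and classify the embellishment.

F5 is a passing tone.

The harmony at that moment is Eb major triad (Eb, G, Bb); F5 is not a chord tone.
It is approached by step up from Eb5 and left by step up to G5.
Step in, step out in the same direction — a passing tone.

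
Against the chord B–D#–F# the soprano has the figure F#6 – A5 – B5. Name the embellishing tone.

A5 is an appoggiatura.

The harmony at that moment is B major triad (B, D#, F#); A5 is not a chord tone.
It is approached by leap down from F#6 and left by step up to B5.
Leap in, step out — an appoggiatura.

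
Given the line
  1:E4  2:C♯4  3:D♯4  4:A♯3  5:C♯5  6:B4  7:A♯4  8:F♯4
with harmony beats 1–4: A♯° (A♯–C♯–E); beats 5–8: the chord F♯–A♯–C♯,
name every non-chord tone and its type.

The harmony at that moment is A♯ diminished triad (A♯, C♯, E); D♯4 is not a chord tone.
It is approached by step up from C♯4 and left by leap down to A♯3.
Step in, leap out — an escape tone.
The harmony at that moment is F♯ major triad (F♯, A♯, C♯); B4 is not a chord tone.
It is approached by step down from C♯5 and left by step down to A♯4.
Step in, step out in the same direction — a passing tone.

D♯4 (beat 3) — escape tone; B4 (beat 6) — passing tone.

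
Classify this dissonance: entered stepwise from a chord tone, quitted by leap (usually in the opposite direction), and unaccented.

Approach: by step. Departure: by leap. Metric position: weak.
Step in, leap out, from a weak position — an escape tone (échappée). (It is the mirror image of the appoggiatura, which leaps in and steps out on a strong beat.)

Escape tone.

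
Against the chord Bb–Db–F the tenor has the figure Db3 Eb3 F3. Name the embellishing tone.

Eb3 is a passing tone.

The harmony at that moment is Bb minor triad (Bb, Db, F); Eb3 is not a chord tone.
It is approached by step up from Db3 and left by step up to F3.
Step in, step out in the same direction — a passing tone.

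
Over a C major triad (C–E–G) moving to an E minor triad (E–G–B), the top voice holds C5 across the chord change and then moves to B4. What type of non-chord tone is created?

The harmony at that moment is E minor triad (E, G, B); C5 is not a chord tone.
It is held over (the same pitch as the preceding C5) and left by step down to B4.
Held over from the previous chord and resolving down by step — a suspension.

C5 is a suspension.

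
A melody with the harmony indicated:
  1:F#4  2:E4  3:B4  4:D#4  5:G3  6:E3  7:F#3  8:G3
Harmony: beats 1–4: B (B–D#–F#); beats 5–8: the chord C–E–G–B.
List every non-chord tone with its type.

The harmony at that moment is B major triad (B, D#, F#); E4 is not a chord tone.
It is approached by step down from F#4 and left by leap up to B4.
Step in, leap out — an escape tone.
The harmony at that moment is C major seventh chord (C, E, G, B); F#3 is not a chord tone.
It is approached by step up from E3 and left by step up to G3.
Step in, step out in the same direction — a passing tone.

E4 (beat 2) — escape tone; F#3 (beat 7) — passing tone.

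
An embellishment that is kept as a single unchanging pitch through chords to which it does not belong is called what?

Pedal tone.

Approach: none. Departure: none — a single pitch is sustained while the chords change around it, passing through harmonies that do not contain it.
No melodic motion at all; the dissonance is created entirely by the moving harmonies against the stationary note — a pedal tone (pedal point).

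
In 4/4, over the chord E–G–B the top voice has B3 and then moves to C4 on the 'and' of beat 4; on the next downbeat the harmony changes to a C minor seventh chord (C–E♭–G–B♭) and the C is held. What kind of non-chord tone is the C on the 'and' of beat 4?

Anticipation.

The harmony at that moment is E minor triad (E, G, B); C4 is not a chord tone.
It is approached by step up from B3 and then sustained as the same pitch into the next harmony.
Arriving early and becoming a chord tone when the harmony changes — an anticipation.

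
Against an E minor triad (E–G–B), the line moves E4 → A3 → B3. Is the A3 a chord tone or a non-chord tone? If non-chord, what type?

Non-chord tone — an appoggiatura.

The harmony at that moment is E minor triad (E, G, B); A3 is not a chord tone.
It is approached by leap down from E4 and left by step up to B3.
Leap in, step out — an appoggiatura.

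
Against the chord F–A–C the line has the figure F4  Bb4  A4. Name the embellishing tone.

Bb4 is an appoggiatura.

The harmony at that moment is F major triad (F, A, C); Bb4 is not a chord tone.
It is approached by leap up from F4 and left by step down to A4.
Leap in, step out — an appoggiatura.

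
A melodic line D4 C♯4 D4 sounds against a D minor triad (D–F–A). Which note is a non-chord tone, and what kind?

The harmony at that moment is D minor triad (D, F, A); C♯4 is not a chord tone.
It is approached by step down from D4 and left by step up to D4.
Step away and step back to the same note — a neighbor tone (lower neighbor).

C♯4 is a neighbor tone.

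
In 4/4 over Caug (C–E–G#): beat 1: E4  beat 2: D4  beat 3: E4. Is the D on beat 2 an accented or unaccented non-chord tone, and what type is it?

Unaccented neighbor tone.

The harmony at that moment is C augmented triad (C, E, G#); D4 is not a chord tone.
It is approached by step down from E4 and left by step up to E4.
Step away and step back to the same note — a neighbor tone (lower neighbor).
It falls on a weak beat, so it is unaccented.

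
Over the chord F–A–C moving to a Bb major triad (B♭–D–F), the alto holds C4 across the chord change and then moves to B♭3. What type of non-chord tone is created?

C4 is a suspension.

The harmony at that moment is B♭ major triad (B♭, D, F); C4 is not a chord tone.
It is held over (the same pitch as the preceding C4) and left by step down to B♭3.
Held over from the previous chord and resolving down by step — a suspension.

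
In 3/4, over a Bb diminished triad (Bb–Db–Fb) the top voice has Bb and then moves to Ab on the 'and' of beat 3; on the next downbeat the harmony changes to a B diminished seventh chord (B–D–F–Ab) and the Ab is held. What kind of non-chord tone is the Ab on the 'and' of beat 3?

The harmony at that moment is Bb diminished triad (Bb, Db, Fb); Ab is not a chord tone.
It is approached by step down from Bb and then sustained as the same pitch into the next harmony.
Arriving early and becoming a chord tone when the harmony changes — an anticipation.

Anticipation.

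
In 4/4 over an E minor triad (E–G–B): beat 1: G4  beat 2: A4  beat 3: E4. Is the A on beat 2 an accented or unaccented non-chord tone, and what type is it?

The harmony at that moment is E minor triad (E, G, B); A4 is not a chord tone.
It is approached by step up from G4 and left by leap down to E4.
Step in, leap out — an escape tone.
It falls on a weak beat, so it is unaccented.

Unaccented escape tone.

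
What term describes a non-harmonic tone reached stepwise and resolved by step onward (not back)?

Approach: by step. Departure: by step, continuing in the same direction.
Stepwise on both sides with no change of direction means the note fills in the space between two different chord tones — a passing tone. (Had it turned back to its starting note it would be a neighbor tone instead.)

Passing tone.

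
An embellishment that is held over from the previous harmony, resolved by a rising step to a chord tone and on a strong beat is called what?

Retardation.

Approach: by preparation — the pitch is first a chord tone, then held (tied or repeated) while the harmony changes under it. Departure: up by step. Metric position: strong.
A prepared dissonance that resolves upward by step — a retardation. (The same figure resolving downward would be a suspension.)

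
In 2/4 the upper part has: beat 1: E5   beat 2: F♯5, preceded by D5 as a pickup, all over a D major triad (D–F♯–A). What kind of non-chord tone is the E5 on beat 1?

The harmony at that moment is D major triad (D, F♯, A); E5 is not a chord tone.
It is approached by step up from D5 and left by step up to F♯5.
Step in, step out in the same direction — a passing tone.

Passing tone.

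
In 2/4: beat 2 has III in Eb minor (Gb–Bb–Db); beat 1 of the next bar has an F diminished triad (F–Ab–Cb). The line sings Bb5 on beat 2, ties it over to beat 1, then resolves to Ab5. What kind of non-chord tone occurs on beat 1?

Suspension.

The harmony at that moment is F diminished triad (F, Ab, Cb); Bb5 is not a chord tone.
It is held over (the same pitch as the preceding Bb5) and left by step down to Ab5.
Held over from the previous chord and resolving down by step — a suspension.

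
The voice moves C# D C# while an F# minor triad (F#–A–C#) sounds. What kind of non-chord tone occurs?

D is a neighbor tone.

The harmony at that moment is F# minor triad (F#, A, C#); D is not a chord tone.
It is approached by step up from C# and left by step down to C#.
Step away and step back to the same note — a neighbor tone (upper neighbor).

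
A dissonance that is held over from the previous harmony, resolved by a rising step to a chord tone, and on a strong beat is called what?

Retardation.

Approach: by preparation — the pitch is first a chord tone, then held (tied or repeated) while the harmony changes under it. Departure: up by step. Metric position: strong.
A prepared dissonance that resolves upward by step — a retardation. (The same figure resolving downward would be a suspension.)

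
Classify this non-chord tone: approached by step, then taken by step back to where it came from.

Neighbor tone.

Approach: by step. Departure: by step in the opposite direction, back to the starting pitch.
Stepwise on both sides but reversing to return to the same chord tone — a neighbor tone. (Had it continued onward in the same direction it would be a passing tone instead.)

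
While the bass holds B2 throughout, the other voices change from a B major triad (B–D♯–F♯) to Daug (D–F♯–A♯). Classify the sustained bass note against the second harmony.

The harmony at that moment is D augmented triad (D, F♯, A♯); B2 is not a chord tone.
It is held over (the same pitch as the preceding B2) and then sustained as the same pitch into the next harmony.
Sustained through a change of harmony — a pedal tone.

Pedal tone (pedal point).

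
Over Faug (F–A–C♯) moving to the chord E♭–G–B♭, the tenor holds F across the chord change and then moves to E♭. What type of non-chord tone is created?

F is a suspension.

The harmony at that moment is E♭ major triad (E♭, G, B♭); F is not a chord tone.
It is held over (the same pitch as the preceding F) and left by step down to E♭.
Held over from the previous chord and resolving down by step — a suspension.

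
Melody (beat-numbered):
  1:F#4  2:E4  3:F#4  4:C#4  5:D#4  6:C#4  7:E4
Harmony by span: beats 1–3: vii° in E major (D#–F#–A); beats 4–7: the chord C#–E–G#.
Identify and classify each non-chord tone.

The harmony at that moment is D# diminished triad (D#, F#, A); E4 is not a chord tone.
It is approached by step down from F#4 and left by step up to F#4.
Step away and step back to the same note — a neighbor tone (lower neighbor).
The harmony at that moment is C# minor triad (C#, E, G#); D#4 is not a chord tone.
It is approached by step up from C#4 and left by step down to C#4.
Step away and step back to the same note — a neighbor tone (upper neighbor).

E4 (beat 2) — neighbor tone; D#4 (beat 5) — neighbor tone.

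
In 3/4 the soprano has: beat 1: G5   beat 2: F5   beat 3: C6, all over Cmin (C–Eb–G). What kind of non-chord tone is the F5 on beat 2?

Escape tone.

The harmony at that moment is C minor triad (C, Eb, G); F5 is not a chord tone.
It is approached by step down from G5 and left by leap up to C6.
Step in, leap out, on a weak beat — an escape tone.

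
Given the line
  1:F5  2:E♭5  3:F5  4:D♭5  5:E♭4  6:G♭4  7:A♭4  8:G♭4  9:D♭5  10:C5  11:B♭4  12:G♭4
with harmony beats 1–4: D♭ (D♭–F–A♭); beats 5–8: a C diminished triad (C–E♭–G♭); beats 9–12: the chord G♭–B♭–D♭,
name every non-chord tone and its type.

The harmony at that moment is D♭ major triad (D♭, F, A♭); E♭5 is not a chord tone.
It is approached by step down from F5 and left by step up to F5.
Step away and step back to the same note — a neighbor tone (lower neighbor).
The harmony at that moment is C diminished triad (C, E♭, G♭); A♭4 is not a chord tone.
It is approached by step up from G♭4 and left by step down to G♭4.
Step away and step back to the same note — a neighbor tone (upper neighbor).
The harmony at that moment is G♭ major triad (G♭, B♭, D♭); C5 is not a chord tone.
It is approached by step down from D♭5 and left by step down to B♭4.
Step in, step out in the same direction — a passing tone.

E♭5 (beat 2) — neighbor tone; A♭4 (beat 7) — neighbor tone; C5 (beat 10) — passing tone.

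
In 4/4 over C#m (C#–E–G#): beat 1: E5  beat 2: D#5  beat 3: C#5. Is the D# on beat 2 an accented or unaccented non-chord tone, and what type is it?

The harmony at that moment is C# minor triad (C#, E, G#); D#5 is not a chord tone.
It is approached by step down from E5 and left by step down to C#5.
Step in, step out in the same direction — a passing tone.
It falls on a weak beat, so it is unaccented.

Unaccented passing tone.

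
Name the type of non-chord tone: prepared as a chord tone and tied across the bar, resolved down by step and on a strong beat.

Approach: by preparation — the pitch is first a chord tone, then held (tied or repeated) while the harmony changes under it. Departure: down by step. Metric position: strong.
A prepared dissonance that resolves downward by step — a suspension. (The same figure resolving upward would be a retardation.)

Suspension.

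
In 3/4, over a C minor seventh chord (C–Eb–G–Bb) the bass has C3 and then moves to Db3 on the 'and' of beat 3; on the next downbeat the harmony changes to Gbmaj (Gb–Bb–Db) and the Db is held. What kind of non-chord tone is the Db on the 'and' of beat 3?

The harmony at that moment is C minor seventh chord (C, Eb, G, Bb); Db3 is not a chord tone.
It is approached by step up from C3 and then sustained as the same pitch into the next harmony.
Arriving early and becoming a chord tone when the harmony changes — an anticipation.

Anticipation.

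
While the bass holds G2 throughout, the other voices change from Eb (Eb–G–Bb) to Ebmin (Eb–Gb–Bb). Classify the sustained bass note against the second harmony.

The harmony at that moment is Eb minor triad (Eb, Gb, Bb); G2 is not a chord tone.
It is held over (the same pitch as the preceding G2) and then sustained as the same pitch into the next harmony.
Sustained through a change of harmony — a pedal tone.

Pedal tone (pedal point).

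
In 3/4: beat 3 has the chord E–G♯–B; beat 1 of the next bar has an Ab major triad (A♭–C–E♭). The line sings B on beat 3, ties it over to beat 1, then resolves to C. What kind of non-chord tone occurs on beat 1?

The harmony at that moment is A♭ major triad (A♭, C, E♭); B is not a chord tone.
It is held over (the same pitch as the preceding B) and left by step up to C.
Held over from the previous chord and resolving up by step — a retardation.

Retardation.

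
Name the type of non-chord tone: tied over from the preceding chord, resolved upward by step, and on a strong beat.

Approach: by preparation — the pitch is first a chord tone, then held (tied or repeated) while the harmony changes under it. Departure: up by step. Metric position: strong.
A prepared dissonance that resolves upward by step — a retardation. (The same figure resolving downward would be a suspension.)

Retardation.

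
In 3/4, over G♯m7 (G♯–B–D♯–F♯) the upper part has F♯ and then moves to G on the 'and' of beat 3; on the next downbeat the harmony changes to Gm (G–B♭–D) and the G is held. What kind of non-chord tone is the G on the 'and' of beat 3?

Anticipation.

The harmony at that moment is G♯ minor seventh chord (G♯, B, D♯, F♯); G is not a chord tone.
It is approached by step up from F♯ and then sustained as the same pitch into the next harmony.
Arriving early and becoming a chord tone when the harmony changes — an anticipation.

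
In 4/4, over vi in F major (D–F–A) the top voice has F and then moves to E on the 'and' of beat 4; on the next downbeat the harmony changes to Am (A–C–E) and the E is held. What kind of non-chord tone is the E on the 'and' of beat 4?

The harmony at that moment is D minor triad (D, F, A); E is not a chord tone.
It is approached by step down from F and then sustained as the same pitch into the next harmony.
Arriving early and becoming a chord tone when the harmony changes — an anticipation.

Anticipation.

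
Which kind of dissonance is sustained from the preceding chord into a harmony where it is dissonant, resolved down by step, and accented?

Suspension.

Approach: by preparation — the pitch is first a chord tone, then held (tied or repeated) while the harmony changes under it. Departure: down by step. Metric position: strong.
A prepared dissonance that resolves downward by step — a suspension. (The same figure resolving upward would be a retardation.)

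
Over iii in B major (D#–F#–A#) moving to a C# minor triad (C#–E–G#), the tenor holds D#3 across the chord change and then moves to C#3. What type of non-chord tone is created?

D#3 is a suspension.

The harmony at that moment is C# minor triad (C#, E, G#); D#3 is not a chord tone.
It is held over (the same pitch as the preceding D#3) and left by step down to C#3.
Held over from the previous chord and resolving down by step — a suspension.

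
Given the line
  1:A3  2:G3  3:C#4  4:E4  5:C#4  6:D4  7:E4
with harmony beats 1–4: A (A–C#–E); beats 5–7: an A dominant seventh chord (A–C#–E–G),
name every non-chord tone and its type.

G3 (beat 2) — escape tone; D4 (beat 6) — passing tone.

The harmony at that moment is A major triad (A, C#, E); G3 is not a chord tone.
It is approached by step down from A3 and left by leap up to C#4.
Step in, leap out — an escape tone.
The harmony at that moment is A dominant seventh chord (A, C#, E, G); D4 is not a chord tone.
It is approached by step up from C#4 and left by step up to E4.
Step in, step out in the same direction — a passing tone.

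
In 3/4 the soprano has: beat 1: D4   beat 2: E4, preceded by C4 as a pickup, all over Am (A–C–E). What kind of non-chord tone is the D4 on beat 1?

Passing tone.

The harmony at that moment is A minor triad (A, C, E); D4 is not a chord tone.
It is approached by step up from C4 and left by step up to E4.
Step in, step out in the same direction — a passing tone.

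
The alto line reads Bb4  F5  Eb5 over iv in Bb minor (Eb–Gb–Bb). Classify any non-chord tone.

The harmony at that moment is Eb minor triad (Eb, Gb, Bb); F5 is not a chord tone.
It is approached by leap up from Bb4 and left by step down to Eb5.
Leap in, step out — an appoggiatura.

F5 is an appoggiatura.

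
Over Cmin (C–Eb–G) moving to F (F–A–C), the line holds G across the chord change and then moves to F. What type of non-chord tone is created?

G is a suspension.

The harmony at that moment is F major triad (F, A, C); G is not a chord tone.
It is held over (the same pitch as the preceding G) and left by step down to F.
Held over from the previous chord and resolving down by step — a suspension.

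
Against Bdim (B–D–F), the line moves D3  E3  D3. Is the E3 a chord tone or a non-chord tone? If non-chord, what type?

Non-chord tone — a neighbor tone.

The harmony at that moment is B diminished triad (B, D, F); E3 is not a chord tone.
It is approached by step up from D3 and left by step down to D3.
Step away and step back to the same note — a neighbor tone (upper neighbor).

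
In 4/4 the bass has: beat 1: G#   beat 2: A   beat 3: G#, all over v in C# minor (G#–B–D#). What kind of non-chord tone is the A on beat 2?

Upper neighbor tone.

The harmony at that moment is G# minor triad (G#, B, D#); A is not a chord tone.
It is approached by step up from G# and left by step down to G#.
Step away and step back to the same note — a neighbor tone (upper neighbor).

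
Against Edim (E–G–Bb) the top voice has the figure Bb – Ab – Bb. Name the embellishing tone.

The harmony at that moment is E diminished triad (E, G, Bb); Ab is not a chord tone.
It is approached by step down from Bb and left by step up to Bb.
Step away and step back to the same note — a neighbor tone (lower neighbor).

Ab is a neighbor tone.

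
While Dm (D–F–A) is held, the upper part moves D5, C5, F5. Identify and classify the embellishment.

The harmony at that moment is D minor triad (D, F, A); C5 is not a chord tone.
It is approached by step down from D5 and left by leap up to F5.
Step in, leap out — an escape tone.

C5 is an escape tone.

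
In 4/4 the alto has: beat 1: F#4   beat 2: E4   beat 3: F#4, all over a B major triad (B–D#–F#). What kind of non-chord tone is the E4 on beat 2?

Lower neighbor tone.

The harmony at that moment is B major triad (B, D#, F#); E4 is not a chord tone.
It is approached by step down from F#4 and left by step up to F#4.
Step away and step back to the same note — a neighbor tone (lower neighbor).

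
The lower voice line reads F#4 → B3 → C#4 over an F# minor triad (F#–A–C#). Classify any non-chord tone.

B3 is an appoggiatura.

The harmony at that moment is F# minor triad (F#, A, C#); B3 is not a chord tone.
It is approached by leap down from F#4 and left by step up to C#4.
Leap in, step out — an appoggiatura.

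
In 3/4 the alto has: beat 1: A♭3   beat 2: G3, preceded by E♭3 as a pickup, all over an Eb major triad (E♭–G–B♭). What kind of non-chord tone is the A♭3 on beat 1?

The harmony at that moment is E♭ major triad (E♭, G, B♭); A♭3 is not a chord tone.
It is approached by leap up from E♭3 and left by step down to G3.
Leap in, step out, metrically accented — an appoggiatura.

Appoggiatura.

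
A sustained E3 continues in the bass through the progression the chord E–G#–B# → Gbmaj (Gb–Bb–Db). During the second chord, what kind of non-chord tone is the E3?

The harmony at that moment is Gb major triad (Gb, Bb, Db); E3 is not a chord tone.
It is held over (the same pitch as the preceding E3) and then sustained as the same pitch into the next harmony.
Sustained through a change of harmony — a pedal tone.

Pedal tone (pedal point).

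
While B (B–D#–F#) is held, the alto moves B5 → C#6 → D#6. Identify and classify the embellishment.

C#6 is a passing tone.

The harmony at that moment is B major triad (B, D#, F#); C#6 is not a chord tone.
It is approached by step up from B5 and left by step up to D#6.
Step in, step out in the same direction — a passing tone.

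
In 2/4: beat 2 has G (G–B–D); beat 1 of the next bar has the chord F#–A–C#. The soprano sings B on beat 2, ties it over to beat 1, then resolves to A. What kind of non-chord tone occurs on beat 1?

Suspension.

The harmony at that moment is F# minor triad (F#, A, C#); B is not a chord tone.
It is held over (the same pitch as the preceding B) and left by step down to A.
Held over from the previous chord and resolving down by step — a suspension.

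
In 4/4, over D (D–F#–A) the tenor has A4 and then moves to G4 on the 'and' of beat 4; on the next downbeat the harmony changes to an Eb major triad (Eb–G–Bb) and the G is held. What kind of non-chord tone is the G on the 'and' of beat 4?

The harmony at that moment is D major triad (D, F#, A); G4 is not a chord tone.
It is approached by step down from A4 and then sustained as the same pitch into the next harmony.
Arriving early and becoming a chord tone when the harmony changes — an anticipation.

Anticipation.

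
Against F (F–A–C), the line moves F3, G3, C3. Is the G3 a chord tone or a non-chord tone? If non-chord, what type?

The harmony at that moment is F major triad (F, A, C); G3 is not a chord tone.
It is approached by step up from F3 and left by leap down to C3.
Step in, leap out — an escape tone.

Non-chord tone — an escape tone.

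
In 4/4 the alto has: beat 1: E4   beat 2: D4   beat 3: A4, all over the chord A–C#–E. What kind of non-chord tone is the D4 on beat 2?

Escape tone.

The harmony at that moment is A major triad (A, C#, E); D4 is not a chord tone.
It is approached by step down from E4 and left by leap up to A4.
Step in, leap out, on a weak beat — an escape tone.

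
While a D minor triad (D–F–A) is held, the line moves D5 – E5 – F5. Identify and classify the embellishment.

The harmony at that moment is D minor triad (D, F, A); E5 is not a chord tone.
It is approached by step up from D5 and left by step up to F5.
Step in, step out in the same direction — a passing tone.

E5 is a passing tone.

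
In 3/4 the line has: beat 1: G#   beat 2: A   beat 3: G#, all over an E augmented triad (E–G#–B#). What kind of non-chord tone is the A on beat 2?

Upper neighbor tone.

The harmony at that moment is E augmented triad (E, G#, B#); A is not a chord tone.
It is approached by step up from G# and left by step down to G#.
Step away and step back to the same note — a neighbor tone (upper neighbor).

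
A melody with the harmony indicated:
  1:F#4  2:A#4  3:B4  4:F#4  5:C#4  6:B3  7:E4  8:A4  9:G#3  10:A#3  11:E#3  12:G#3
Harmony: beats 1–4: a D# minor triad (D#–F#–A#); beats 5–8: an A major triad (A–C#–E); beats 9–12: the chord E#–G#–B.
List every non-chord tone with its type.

The harmony at that moment is D# minor triad (D#, F#, A#); B4 is not a chord tone.
It is approached by step up from A#4 and left by leap down to F#4.
Step in, leap out — an escape tone.
The harmony at that moment is A major triad (A, C#, E); B3 is not a chord tone.
It is approached by step down from C#4 and left by leap up to E4.
Step in, leap out — an escape tone.
The harmony at that moment is E# diminished triad (E#, G#, B); A#3 is not a chord tone.
It is approached by step up from G#3 and left by leap down to E#3.
Step in, leap out — an escape tone.

B4 (beat 3) — escape tone; B3 (beat 6) — escape tone; A#3 (beat 10) — escape tone.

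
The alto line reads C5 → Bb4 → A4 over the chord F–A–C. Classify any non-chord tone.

The harmony at that moment is F major triad (F, A, C); Bb4 is not a chord tone.
It is approached by step down from C5 and left by step down to A4.
Step in, step out in the same direction — a passing tone.

Bb4 is a passing tone.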